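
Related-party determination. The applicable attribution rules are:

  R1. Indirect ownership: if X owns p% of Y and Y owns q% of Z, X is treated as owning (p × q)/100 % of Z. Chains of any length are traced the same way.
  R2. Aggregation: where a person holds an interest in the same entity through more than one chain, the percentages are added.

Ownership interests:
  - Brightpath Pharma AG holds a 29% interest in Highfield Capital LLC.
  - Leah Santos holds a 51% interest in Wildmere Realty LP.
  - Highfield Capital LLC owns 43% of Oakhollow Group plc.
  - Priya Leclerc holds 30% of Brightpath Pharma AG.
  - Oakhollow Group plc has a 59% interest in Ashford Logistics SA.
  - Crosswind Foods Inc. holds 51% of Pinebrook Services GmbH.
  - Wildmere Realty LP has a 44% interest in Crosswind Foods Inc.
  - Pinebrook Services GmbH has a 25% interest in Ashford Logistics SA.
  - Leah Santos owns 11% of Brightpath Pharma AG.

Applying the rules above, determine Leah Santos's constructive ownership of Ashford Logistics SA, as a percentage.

3.670403%

Chain via Brightpath Pharma AG → Highfield Capital LLC → Oakhollow Group plc (R1): 11% × 29% × 43% × 59% = 0.809303% of Ashford Logistics SA.
Chain via Wildmere Realty LP → Crosswind Foods Inc. → Pinebrook Services GmbH (R1): 51% × 44% × 51% × 25% = 2.8611% of Ashford Logistics SA.
Aggregating (R2): 0.809303% + 2.8611% = 3.670403%.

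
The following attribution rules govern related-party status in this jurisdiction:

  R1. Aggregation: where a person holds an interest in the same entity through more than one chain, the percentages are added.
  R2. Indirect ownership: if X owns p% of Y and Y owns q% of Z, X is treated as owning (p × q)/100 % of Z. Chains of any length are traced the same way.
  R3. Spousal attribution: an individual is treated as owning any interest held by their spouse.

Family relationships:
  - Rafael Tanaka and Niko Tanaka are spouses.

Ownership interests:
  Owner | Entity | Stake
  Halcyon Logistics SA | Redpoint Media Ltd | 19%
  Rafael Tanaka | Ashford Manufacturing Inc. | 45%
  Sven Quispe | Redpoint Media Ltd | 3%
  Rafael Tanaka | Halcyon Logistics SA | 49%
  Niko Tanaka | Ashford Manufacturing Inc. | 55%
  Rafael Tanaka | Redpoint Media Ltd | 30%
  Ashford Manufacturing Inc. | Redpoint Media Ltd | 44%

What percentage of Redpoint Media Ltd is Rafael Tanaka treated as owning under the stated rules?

By spousal attribution (R3), Rafael Tanaka is treated as also owning Niko Tanaka's interest in Ashford Manufacturing Inc, giving 45% + 55% = 100%.
Chain via Halcyon Logistics SA (R2): 49% × 19% = 9.31% of Redpoint Media Ltd.
Chain via Ashford Manufacturing Inc. (R2): 100% × 44% = 44% of Redpoint Media Ltd.
Direct interest in Redpoint Media Ltd: 30%.
Aggregating (R1): 9.31% + 44% + 30% = 83.31%.

83.31%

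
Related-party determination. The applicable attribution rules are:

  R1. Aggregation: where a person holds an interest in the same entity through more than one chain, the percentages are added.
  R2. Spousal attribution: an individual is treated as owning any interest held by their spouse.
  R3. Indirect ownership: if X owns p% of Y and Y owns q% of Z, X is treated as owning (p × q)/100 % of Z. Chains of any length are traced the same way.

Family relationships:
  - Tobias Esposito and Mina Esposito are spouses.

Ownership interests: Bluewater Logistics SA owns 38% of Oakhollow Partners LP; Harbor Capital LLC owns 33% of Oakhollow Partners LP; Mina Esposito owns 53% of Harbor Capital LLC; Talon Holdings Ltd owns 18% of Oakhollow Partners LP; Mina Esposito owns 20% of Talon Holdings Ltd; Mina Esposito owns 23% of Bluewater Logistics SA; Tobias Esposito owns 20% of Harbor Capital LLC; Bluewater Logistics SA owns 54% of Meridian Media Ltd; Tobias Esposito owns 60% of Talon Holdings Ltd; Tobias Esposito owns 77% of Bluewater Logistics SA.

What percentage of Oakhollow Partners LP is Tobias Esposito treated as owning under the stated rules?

By spousal attribution (R2), Tobias Esposito is treated as also owning Mina Esposito's interest in Bluewater Logistics SA, giving 77% + 23% = 100%.
By spousal attribution (R2), Tobias Esposito is treated as also owning Mina Esposito's interest in Harbor Capital LLC, giving 20% + 53% = 73%.
By spousal attribution (R2), Tobias Esposito is treated as also owning Mina Esposito's interest in Talon Holdings Ltd, giving 60% + 20% = 80%.
Chain via Bluewater Logistics SA (R3): 100% × 38% = 38% of Oakhollow Partners LP.
Chain via Harbor Capital LLC (R3): 73% × 33% = 24.09% of Oakhollow Partners LP.
Chain via Talon Holdings Ltd (R3): 80% × 18% = 14.4% of Oakhollow Partners LP.
Aggregating (R1): 38% + 24.09% + 14.4% = 76.49%.

76.49%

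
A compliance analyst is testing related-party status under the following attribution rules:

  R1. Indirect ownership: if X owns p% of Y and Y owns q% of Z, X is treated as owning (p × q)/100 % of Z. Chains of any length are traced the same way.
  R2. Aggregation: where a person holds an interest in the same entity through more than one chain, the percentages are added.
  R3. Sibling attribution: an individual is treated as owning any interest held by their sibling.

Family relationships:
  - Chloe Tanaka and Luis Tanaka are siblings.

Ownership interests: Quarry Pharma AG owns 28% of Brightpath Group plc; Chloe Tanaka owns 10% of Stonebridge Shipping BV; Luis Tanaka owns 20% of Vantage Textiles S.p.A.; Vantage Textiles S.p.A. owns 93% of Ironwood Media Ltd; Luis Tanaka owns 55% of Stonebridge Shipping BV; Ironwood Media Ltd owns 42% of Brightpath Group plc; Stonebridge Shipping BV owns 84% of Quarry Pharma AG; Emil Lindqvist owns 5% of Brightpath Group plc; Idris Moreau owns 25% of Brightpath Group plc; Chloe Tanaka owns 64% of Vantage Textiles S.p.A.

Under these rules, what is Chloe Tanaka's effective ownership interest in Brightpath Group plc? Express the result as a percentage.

48.0984%

By sibling attribution (R3), Chloe Tanaka is treated as also owning Luis Tanaka's interest in Stonebridge Shipping BV, giving 10% + 55% = 65%.
By sibling attribution (R3), Chloe Tanaka is treated as also owning Luis Tanaka's interest in Vantage Textiles S.p.A, giving 64% + 20% = 84%.
Chain via Stonebridge Shipping BV → Quarry Pharma AG (R1): 65% × 84% × 28% = 15.288% of Brightpath Group plc.
Chain via Vantage Textiles S.p.A. → Ironwood Media Ltd (R1): 84% × 93% × 42% = 32.8104% of Brightpath Group plc.
Aggregating (R2): 15.288% + 32.8104% = 48.0984%.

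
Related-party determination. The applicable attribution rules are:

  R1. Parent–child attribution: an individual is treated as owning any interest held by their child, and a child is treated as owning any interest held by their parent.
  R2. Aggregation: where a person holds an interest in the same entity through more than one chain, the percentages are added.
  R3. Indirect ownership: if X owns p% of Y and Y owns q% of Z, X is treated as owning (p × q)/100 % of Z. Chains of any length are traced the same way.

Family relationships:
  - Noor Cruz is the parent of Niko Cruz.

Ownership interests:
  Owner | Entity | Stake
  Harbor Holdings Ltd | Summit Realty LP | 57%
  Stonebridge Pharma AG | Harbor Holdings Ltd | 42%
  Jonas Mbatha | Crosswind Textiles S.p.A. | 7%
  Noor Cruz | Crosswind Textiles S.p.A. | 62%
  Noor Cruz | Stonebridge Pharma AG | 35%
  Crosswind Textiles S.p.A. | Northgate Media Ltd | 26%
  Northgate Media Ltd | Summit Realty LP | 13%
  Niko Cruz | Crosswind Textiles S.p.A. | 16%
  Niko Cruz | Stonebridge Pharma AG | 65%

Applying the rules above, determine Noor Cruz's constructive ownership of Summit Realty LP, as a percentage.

By parent–child attribution (R1), Noor Cruz is treated as also owning Niko Cruz's interest in Stonebridge Pharma AG, giving 35% + 65% = 100%.
By parent–child attribution (R1), Noor Cruz is treated as also owning Niko Cruz's interest in Crosswind Textiles S.p.A, giving 62% + 16% = 78%.
Chain via Stonebridge Pharma AG → Harbor Holdings Ltd (R3): 100% × 42% × 57% = 23.94% of Summit Realty LP.
Chain via Crosswind Textiles S.p.A. → Northgate Media Ltd (R3): 78% × 26% × 13% = 2.6364% of Summit Realty LP.
Aggregating (R2): 23.94% + 2.6364% = 26.5764%.

26.5764%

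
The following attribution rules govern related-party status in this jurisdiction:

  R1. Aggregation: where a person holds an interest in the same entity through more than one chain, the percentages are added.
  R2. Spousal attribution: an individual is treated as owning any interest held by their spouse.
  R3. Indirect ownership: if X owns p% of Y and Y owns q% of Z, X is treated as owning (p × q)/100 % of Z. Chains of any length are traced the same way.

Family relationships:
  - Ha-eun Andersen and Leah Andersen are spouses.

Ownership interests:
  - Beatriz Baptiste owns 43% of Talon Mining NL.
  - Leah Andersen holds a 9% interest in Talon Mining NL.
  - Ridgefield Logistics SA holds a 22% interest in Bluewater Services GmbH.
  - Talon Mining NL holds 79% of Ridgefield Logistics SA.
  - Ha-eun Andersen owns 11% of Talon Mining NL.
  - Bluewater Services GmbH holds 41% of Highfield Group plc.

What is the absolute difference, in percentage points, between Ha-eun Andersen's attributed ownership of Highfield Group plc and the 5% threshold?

By spousal attribution (R2), Ha-eun Andersen is treated as also owning Leah Andersen's interest in Talon Mining NL, giving 11% + 9% = 20%.
Chain via Talon Mining NL → Ridgefield Logistics SA → Bluewater Services GmbH (R3): 20% × 79% × 22% × 41% = 1.42516% of Highfield Group plc.
1.42516% falls short of the 5% threshold by 3.57484 percentage points.

3.57484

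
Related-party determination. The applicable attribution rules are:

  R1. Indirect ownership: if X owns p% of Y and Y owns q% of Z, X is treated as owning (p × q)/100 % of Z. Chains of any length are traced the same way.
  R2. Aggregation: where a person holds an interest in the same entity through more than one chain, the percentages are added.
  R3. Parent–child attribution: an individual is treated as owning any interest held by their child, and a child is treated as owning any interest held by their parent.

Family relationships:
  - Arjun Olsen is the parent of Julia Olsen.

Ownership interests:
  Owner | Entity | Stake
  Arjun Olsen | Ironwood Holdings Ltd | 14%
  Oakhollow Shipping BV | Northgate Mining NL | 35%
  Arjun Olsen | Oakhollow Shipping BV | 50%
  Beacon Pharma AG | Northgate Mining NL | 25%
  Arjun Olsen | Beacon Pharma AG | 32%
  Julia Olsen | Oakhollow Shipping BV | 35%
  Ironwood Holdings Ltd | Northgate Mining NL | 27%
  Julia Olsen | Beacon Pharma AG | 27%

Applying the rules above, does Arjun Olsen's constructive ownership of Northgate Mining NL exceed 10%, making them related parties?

Yes

By parent–child attribution (R3), Arjun Olsen is treated as also owning Julia Olsen's interest in Oakhollow Shipping BV, giving 50% + 35% = 85%.
By parent–child attribution (R3), Arjun Olsen is treated as also owning Julia Olsen's interest in Beacon Pharma AG, giving 32% + 27% = 59%.
Chain via Oakhollow Shipping BV (R1): 85% × 35% = 29.75% of Northgate Mining NL.
Chain via Ironwood Holdings Ltd (R1): 14% × 27% = 3.78% of Northgate Mining NL.
Chain via Beacon Pharma AG (R1): 59% × 25% = 14.75% of Northgate Mining NL.
Aggregating (R2): 29.75% + 3.78% + 14.75% = 48.28%.
48.28% exceeds the 10% threshold, so Arjun is a related party to Northgate Mining NL.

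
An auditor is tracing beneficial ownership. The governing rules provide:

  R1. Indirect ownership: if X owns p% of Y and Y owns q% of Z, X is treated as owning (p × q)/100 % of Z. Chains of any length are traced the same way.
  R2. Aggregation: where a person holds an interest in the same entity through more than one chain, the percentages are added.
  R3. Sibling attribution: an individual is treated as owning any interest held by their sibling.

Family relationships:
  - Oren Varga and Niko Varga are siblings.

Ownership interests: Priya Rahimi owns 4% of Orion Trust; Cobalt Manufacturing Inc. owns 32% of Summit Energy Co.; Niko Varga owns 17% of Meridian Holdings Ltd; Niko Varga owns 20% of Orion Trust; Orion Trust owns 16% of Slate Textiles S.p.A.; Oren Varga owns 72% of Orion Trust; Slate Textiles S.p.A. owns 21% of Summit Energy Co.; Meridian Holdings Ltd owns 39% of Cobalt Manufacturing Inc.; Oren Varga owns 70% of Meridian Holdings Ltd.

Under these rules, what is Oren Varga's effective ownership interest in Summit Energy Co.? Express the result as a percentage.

By sibling attribution (R3), Oren Varga is treated as also owning Niko Varga's interest in Meridian Holdings Ltd, giving 70% + 17% = 87%.
By sibling attribution (R3), Oren Varga is treated as also owning Niko Varga's interest in Orion Trust, giving 72% + 20% = 92%.
Chain via Meridian Holdings Ltd → Cobalt Manufacturing Inc. (R1): 87% × 39% × 32% = 10.8576% of Summit Energy Co.
Chain via Orion Trust → Slate Textiles S.p.A. (R1): 92% × 16% × 21% = 3.0912% of Summit Energy Co.
Aggregating (R2): 10.8576% + 3.0912% = 13.9488%.

13.9488%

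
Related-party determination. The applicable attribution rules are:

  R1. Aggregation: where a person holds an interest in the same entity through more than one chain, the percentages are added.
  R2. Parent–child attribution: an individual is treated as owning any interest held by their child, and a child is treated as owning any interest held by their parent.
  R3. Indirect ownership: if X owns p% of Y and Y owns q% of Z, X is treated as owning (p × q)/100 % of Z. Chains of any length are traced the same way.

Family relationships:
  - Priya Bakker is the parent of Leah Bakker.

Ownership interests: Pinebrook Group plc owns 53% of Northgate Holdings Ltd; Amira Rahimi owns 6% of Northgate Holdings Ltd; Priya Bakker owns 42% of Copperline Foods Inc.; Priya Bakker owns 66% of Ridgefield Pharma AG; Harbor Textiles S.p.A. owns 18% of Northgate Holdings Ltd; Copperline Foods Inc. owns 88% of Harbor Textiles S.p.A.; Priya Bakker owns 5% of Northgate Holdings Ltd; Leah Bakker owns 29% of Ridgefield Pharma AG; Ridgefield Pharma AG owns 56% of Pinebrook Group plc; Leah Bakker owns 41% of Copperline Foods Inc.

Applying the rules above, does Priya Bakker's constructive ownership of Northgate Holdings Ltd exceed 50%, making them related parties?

By parent–child attribution (R2), Priya Bakker is treated as also owning Leah Bakker's interest in Ridgefield Pharma AG, giving 66% + 29% = 95%.
By parent–child attribution (R2), Priya Bakker is treated as also owning Leah Bakker's interest in Copperline Foods Inc, giving 42% + 41% = 83%.
Chain via Ridgefield Pharma AG → Pinebrook Group plc (R3): 95% × 56% × 53% = 28.196% of Northgate Holdings Ltd.
Chain via Copperline Foods Inc. → Harbor Textiles S.p.A. (R3): 83% × 88% × 18% = 13.1472% of Northgate Holdings Ltd.
Direct interest in Northgate Holdings Ltd: 5%.
Aggregating (R1): 28.196% + 13.1472% + 5% = 46.3432%.
46.3432% does not exceed the 50% threshold, so Priya is not a related party to Northgate Holdings Ltd.

No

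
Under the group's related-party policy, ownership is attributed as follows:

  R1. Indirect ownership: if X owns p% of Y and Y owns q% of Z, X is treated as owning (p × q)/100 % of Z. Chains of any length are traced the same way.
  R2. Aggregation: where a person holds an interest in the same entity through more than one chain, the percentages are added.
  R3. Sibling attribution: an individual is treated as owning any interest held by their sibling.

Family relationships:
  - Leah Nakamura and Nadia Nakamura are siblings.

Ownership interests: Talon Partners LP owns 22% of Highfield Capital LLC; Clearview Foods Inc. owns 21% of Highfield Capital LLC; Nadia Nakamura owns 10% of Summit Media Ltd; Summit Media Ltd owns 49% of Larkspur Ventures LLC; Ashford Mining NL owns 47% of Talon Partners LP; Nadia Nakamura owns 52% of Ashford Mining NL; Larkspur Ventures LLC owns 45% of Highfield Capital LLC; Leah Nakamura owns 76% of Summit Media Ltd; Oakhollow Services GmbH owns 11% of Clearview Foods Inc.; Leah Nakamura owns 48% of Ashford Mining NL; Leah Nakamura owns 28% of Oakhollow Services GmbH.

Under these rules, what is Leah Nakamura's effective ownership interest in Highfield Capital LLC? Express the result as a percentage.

29.9498%

By sibling attribution (R3), Leah Nakamura is treated as also owning Nadia Nakamura's interest in Ashford Mining NL, giving 48% + 52% = 100%.
By sibling attribution (R3), Leah Nakamura is treated as also owning Nadia Nakamura's interest in Summit Media Ltd, giving 76% + 10% = 86%.
Chain via Oakhollow Services GmbH → Clearview Foods Inc. (R1): 28% × 11% × 21% = 0.6468% of Highfield Capital LLC.
Chain via Ashford Mining NL → Talon Partners LP (R1): 100% × 47% × 22% = 10.34% of Highfield Capital LLC.
Chain via Summit Media Ltd → Larkspur Ventures LLC (R1): 86% × 49% × 45% = 18.963% of Highfield Capital LLC.
Aggregating (R2): 0.6468% + 10.34% + 18.963% = 29.9498%.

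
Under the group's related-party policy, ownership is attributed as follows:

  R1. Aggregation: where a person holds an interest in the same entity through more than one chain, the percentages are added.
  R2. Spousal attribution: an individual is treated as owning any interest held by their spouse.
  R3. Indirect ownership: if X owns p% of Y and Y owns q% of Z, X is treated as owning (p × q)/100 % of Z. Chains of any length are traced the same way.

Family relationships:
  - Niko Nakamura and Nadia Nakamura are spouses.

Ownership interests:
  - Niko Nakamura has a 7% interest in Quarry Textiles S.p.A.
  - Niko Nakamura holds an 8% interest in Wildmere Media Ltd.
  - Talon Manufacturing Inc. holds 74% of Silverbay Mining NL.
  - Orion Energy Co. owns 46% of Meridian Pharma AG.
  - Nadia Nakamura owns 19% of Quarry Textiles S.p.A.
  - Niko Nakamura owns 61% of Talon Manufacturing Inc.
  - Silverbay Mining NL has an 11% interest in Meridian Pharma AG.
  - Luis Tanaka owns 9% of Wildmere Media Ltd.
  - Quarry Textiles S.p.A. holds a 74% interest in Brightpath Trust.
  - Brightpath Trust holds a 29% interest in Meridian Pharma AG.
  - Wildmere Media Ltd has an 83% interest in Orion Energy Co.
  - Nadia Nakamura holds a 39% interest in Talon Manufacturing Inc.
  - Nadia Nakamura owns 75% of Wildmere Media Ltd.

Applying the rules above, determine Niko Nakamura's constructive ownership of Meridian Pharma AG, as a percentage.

45.409%

By spousal attribution (R2), Niko Nakamura is treated as also owning Nadia Nakamura's interest in Wildmere Media Ltd, giving 8% + 75% = 83%.
By spousal attribution (R2), Niko Nakamura is treated as also owning Nadia Nakamura's interest in Quarry Textiles S.p.A, giving 7% + 19% = 26%.
By spousal attribution (R2), Niko Nakamura is treated as also owning Nadia Nakamura's interest in Talon Manufacturing Inc, giving 61% + 39% = 100%.
Chain via Wildmere Media Ltd → Orion Energy Co. (R3): 83% × 83% × 46% = 31.6894% of Meridian Pharma AG.
Chain via Quarry Textiles S.p.A. → Brightpath Trust (R3): 26% × 74% × 29% = 5.5796% of Meridian Pharma AG.
Chain via Talon Manufacturing Inc. → Silverbay Mining NL (R3): 100% × 74% × 11% = 8.14% of Meridian Pharma AG.
Aggregating (R1): 31.6894% + 5.5796% + 8.14% = 45.409%.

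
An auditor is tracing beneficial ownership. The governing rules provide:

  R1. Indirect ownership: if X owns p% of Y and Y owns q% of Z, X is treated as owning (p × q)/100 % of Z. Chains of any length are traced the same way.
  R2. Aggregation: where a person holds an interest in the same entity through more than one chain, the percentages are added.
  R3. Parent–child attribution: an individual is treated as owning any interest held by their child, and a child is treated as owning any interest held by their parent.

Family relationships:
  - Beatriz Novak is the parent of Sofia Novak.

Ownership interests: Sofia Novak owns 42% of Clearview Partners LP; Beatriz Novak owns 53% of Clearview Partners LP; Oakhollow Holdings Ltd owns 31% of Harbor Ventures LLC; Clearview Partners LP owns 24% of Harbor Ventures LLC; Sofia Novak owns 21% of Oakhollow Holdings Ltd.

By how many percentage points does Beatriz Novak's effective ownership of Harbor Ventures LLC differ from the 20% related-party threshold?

By parent–child attribution (R3), Beatriz Novak is treated as also owning Sofia Novak's interest in Clearview Partners LP, giving 53% + 42% = 95%.
By parent–child attribution (R3), Beatriz Novak is treated as owning Sofia Novak's 21% interest in Oakhollow Holdings Ltd.
Chain via Clearview Partners LP (R1): 95% × 24% = 22.8% of Harbor Ventures LLC.
Chain via Oakhollow Holdings Ltd (R1): 21% × 31% = 6.51% of Harbor Ventures LLC.
Aggregating (R2): 22.8% + 6.51% = 29.31%.
29.31% exceeds the 20% threshold by 9.31 percentage points.

9.31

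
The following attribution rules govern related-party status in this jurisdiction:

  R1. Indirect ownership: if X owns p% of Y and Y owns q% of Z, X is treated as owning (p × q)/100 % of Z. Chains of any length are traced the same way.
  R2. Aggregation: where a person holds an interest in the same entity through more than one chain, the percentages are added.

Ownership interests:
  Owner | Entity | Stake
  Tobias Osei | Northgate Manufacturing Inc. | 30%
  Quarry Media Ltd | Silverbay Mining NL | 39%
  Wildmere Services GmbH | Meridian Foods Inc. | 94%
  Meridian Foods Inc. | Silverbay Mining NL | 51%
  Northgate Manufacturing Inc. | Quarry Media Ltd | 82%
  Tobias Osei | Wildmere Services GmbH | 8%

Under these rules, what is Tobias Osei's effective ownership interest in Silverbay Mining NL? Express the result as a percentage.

Chain via Northgate Manufacturing Inc. → Quarry Media Ltd (R1): 30% × 82% × 39% = 9.594% of Silverbay Mining NL.
Chain via Wildmere Services GmbH → Meridian Foods Inc. (R1): 8% × 94% × 51% = 3.8352% of Silverbay Mining NL.
Aggregating (R2): 9.594% + 3.8352% = 13.4292%.

13.4292%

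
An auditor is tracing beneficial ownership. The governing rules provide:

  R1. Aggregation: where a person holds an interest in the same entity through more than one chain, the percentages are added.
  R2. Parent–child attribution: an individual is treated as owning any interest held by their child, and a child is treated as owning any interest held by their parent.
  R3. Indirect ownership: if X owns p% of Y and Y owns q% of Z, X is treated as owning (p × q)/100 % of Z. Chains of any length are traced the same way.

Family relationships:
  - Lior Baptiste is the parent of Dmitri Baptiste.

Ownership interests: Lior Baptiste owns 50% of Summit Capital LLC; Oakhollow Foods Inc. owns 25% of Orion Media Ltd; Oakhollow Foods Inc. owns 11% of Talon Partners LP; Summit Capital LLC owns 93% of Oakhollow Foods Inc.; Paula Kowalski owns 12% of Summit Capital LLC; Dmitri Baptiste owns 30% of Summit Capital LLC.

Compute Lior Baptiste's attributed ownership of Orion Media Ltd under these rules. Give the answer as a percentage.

By parent–child attribution (R2), Lior Baptiste is treated as also owning Dmitri Baptiste's interest in Summit Capital LLC, giving 50% + 30% = 80%.
Chain via Summit Capital LLC → Oakhollow Foods Inc. (R3): 80% × 93% × 25% = 18.6% of Orion Media Ltd.

18.6%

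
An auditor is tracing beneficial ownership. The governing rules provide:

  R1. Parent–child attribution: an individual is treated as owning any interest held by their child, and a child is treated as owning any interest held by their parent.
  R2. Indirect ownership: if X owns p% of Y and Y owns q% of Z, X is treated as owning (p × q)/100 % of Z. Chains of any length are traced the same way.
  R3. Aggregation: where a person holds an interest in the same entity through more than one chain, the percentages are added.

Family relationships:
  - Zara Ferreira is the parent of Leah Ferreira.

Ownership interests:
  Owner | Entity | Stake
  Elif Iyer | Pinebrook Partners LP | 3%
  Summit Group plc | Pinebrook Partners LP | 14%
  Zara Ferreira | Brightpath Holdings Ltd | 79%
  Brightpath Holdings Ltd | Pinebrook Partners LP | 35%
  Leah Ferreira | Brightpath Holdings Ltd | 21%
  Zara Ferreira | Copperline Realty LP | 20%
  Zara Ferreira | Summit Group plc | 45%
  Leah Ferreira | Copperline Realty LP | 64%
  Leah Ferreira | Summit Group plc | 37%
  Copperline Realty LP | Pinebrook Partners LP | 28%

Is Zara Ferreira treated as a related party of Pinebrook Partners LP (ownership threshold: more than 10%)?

Yes

By parent–child attribution (R1), Zara Ferreira is treated as also owning Leah Ferreira's interest in Brightpath Holdings Ltd, giving 79% + 21% = 100%.
By parent–child attribution (R1), Zara Ferreira is treated as also owning Leah Ferreira's interest in Summit Group plc, giving 45% + 37% = 82%.
By parent–child attribution (R1), Zara Ferreira is treated as also owning Leah Ferreira's interest in Copperline Realty LP, giving 20% + 64% = 84%.
Chain via Brightpath Holdings Ltd (R2): 100% × 35% = 35% of Pinebrook Partners LP.
Chain via Summit Group plc (R2): 82% × 14% = 11.48% of Pinebrook Partners LP.
Chain via Copperline Realty LP (R2): 84% × 28% = 23.52% of Pinebrook Partners LP.
Aggregating (R3): 35% + 11.48% + 23.52% = 70%.
70% exceeds the 10% threshold, so Zara is a related party to Pinebrook Partners LP.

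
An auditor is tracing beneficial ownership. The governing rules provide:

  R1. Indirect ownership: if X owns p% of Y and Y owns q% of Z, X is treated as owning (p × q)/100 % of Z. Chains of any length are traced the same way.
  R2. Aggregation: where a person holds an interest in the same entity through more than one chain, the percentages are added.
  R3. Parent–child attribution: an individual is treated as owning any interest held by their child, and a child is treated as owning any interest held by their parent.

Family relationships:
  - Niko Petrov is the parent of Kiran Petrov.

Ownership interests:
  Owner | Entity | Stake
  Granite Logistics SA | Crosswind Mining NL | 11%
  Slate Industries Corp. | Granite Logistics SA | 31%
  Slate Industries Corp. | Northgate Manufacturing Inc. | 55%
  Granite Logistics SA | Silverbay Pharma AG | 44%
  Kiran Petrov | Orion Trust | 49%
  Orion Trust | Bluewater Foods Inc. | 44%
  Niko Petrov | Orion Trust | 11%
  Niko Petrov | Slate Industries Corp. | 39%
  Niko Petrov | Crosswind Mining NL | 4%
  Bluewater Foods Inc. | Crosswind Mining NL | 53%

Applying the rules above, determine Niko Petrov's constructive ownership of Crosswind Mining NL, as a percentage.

19.3219%

By parent–child attribution (R3), Niko Petrov is treated as also owning Kiran Petrov's interest in Orion Trust, giving 11% + 49% = 60%.
Chain via Slate Industries Corp. → Granite Logistics SA (R1): 39% × 31% × 11% = 1.3299% of Crosswind Mining NL.
Chain via Orion Trust → Bluewater Foods Inc. (R1): 60% × 44% × 53% = 13.992% of Crosswind Mining NL.
Direct interest in Crosswind Mining NL: 4%.
Aggregating (R2): 1.3299% + 13.992% + 4% = 19.3219%.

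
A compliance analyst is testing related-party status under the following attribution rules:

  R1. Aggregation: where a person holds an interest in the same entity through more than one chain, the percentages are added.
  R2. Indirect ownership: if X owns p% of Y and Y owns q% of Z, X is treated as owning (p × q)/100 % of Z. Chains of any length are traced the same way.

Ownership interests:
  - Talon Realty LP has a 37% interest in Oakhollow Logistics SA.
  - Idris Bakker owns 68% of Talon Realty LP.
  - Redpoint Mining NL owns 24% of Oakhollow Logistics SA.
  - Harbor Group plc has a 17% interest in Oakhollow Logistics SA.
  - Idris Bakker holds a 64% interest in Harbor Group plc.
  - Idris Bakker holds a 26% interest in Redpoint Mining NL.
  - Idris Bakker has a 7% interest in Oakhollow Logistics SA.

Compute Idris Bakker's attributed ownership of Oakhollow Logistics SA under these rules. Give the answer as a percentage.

Chain via Talon Realty LP (R2): 68% × 37% = 25.16% of Oakhollow Logistics SA.
Chain via Harbor Group plc (R2): 64% × 17% = 10.88% of Oakhollow Logistics SA.
Chain via Redpoint Mining NL (R2): 26% × 24% = 6.24% of Oakhollow Logistics SA.
Direct interest in Oakhollow Logistics SA: 7%.
Aggregating (R1): 25.16% + 10.88% + 6.24% + 7% = 49.28%.

49.28%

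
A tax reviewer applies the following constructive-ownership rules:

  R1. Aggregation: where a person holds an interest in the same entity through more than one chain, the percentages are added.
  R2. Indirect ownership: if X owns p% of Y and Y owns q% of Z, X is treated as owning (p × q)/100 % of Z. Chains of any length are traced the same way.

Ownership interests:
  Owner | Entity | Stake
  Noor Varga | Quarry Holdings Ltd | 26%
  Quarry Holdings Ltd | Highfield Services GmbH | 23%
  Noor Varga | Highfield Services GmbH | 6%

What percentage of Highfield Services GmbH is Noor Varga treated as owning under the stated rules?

11.98%

Chain via Quarry Holdings Ltd (R2): 26% × 23% = 5.98% of Highfield Services GmbH.
Direct interest in Highfield Services GmbH: 6%.
Aggregating (R1): 5.98% + 6% = 11.98%.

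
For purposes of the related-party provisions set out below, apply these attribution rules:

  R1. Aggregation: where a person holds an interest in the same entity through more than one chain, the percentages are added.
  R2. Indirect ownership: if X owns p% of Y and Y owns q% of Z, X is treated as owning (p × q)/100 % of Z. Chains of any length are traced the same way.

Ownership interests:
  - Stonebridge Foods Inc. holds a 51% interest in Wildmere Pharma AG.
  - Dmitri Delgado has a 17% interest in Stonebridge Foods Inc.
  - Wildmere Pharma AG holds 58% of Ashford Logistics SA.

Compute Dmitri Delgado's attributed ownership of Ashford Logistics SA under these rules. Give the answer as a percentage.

5.0286%

Chain via Stonebridge Foods Inc. → Wildmere Pharma AG (R2): 17% × 51% × 58% = 5.0286% of Ashford Logistics SA.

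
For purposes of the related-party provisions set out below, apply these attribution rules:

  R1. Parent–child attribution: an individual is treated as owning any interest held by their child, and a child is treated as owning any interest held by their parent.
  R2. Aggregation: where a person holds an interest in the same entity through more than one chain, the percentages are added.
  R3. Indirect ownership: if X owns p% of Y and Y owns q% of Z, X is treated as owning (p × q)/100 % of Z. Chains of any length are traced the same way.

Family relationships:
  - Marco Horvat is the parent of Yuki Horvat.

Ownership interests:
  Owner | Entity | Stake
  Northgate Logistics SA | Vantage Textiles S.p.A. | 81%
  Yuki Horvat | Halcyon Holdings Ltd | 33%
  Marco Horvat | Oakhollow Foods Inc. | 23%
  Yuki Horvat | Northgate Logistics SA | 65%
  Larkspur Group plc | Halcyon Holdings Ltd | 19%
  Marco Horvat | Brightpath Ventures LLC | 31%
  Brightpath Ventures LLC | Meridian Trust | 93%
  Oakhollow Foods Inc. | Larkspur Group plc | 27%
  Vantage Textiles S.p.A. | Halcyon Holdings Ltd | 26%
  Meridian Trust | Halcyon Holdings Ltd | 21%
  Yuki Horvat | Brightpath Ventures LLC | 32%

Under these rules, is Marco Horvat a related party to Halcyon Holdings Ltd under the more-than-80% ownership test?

By parent–child attribution (R1), Marco Horvat is treated as also owning Yuki Horvat's interest in Brightpath Ventures LLC, giving 31% + 32% = 63%.
By parent–child attribution (R1), Marco Horvat is treated as owning Yuki Horvat's 65% interest in Northgate Logistics SA.
By parent–child attribution (R1), Marco Horvat is treated as owning Yuki Horvat's 33% interest in Halcyon Holdings Ltd.
Chain via Brightpath Ventures LLC → Meridian Trust (R3): 63% × 93% × 21% = 12.3039% of Halcyon Holdings Ltd.
Chain via Oakhollow Foods Inc. → Larkspur Group plc (R3): 23% × 27% × 19% = 1.1799% of Halcyon Holdings Ltd.
Chain via Northgate Logistics SA → Vantage Textiles S.p.A. (R3): 65% × 81% × 26% = 13.689% of Halcyon Holdings Ltd.
Direct interest in Halcyon Holdings Ltd: 33%.
Aggregating (R2): 12.3039% + 1.1799% + 13.689% + 33% = 60.1728%.
60.1728% does not exceed the 80% threshold, so Marco is not a related party to Halcyon Holdings Ltd.

No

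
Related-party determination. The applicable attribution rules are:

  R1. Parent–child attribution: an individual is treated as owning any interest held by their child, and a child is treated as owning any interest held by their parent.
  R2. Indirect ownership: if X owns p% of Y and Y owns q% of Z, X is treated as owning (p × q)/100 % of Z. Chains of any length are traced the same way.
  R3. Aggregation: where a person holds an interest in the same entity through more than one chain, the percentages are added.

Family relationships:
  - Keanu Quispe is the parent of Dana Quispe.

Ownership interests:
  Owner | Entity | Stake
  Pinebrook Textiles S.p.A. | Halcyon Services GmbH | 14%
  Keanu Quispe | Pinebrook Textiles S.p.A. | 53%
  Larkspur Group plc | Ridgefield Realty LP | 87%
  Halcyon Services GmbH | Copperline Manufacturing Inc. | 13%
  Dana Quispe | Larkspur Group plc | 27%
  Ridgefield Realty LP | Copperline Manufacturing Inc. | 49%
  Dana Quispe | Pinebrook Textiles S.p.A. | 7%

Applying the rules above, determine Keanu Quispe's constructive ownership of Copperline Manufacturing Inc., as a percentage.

12.6021%

By parent–child attribution (R1), Keanu Quispe is treated as also owning Dana Quispe's interest in Pinebrook Textiles S.p.A, giving 53% + 7% = 60%.
By parent–child attribution (R1), Keanu Quispe is treated as owning Dana Quispe's 27% interest in Larkspur Group plc.
Chain via Pinebrook Textiles S.p.A. → Halcyon Services GmbH (R2): 60% × 14% × 13% = 1.092% of Copperline Manufacturing Inc.
Chain via Larkspur Group plc → Ridgefield Realty LP (R2): 27% × 87% × 49% = 11.5101% of Copperline Manufacturing Inc.
Aggregating (R3): 1.092% + 11.5101% = 12.6021%.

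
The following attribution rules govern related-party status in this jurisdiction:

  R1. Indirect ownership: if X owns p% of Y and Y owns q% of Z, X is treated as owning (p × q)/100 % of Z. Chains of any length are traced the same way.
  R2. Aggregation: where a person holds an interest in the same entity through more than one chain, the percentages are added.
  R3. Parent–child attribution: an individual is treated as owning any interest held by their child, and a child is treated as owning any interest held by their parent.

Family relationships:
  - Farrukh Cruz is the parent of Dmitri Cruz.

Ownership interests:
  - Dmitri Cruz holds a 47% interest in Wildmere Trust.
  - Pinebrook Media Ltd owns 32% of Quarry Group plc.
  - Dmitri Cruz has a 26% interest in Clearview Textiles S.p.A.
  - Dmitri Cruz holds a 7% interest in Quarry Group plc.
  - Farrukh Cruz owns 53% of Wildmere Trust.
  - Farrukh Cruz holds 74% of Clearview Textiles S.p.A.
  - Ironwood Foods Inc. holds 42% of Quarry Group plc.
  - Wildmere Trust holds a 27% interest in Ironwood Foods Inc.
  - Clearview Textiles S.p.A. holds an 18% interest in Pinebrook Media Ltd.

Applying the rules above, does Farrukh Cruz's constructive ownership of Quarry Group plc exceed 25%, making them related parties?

No

By parent–child attribution (R3), Farrukh Cruz is treated as also owning Dmitri Cruz's interest in Clearview Textiles S.p.A, giving 74% + 26% = 100%.
By parent–child attribution (R3), Farrukh Cruz is treated as also owning Dmitri Cruz's interest in Wildmere Trust, giving 53% + 47% = 100%.
By parent–child attribution (R3), Farrukh Cruz is treated as owning Dmitri Cruz's 7% interest in Quarry Group plc.
Chain via Clearview Textiles S.p.A. → Pinebrook Media Ltd (R1): 100% × 18% × 32% = 5.76% of Quarry Group plc.
Chain via Wildmere Trust → Ironwood Foods Inc. (R1): 100% × 27% × 42% = 11.34% of Quarry Group plc.
Direct interest in Quarry Group plc: 7%.
Aggregating (R2): 5.76% + 11.34% + 7% = 24.1%.
24.1% does not exceed the 25% threshold, so Farrukh is not a related party to Quarry Group plc.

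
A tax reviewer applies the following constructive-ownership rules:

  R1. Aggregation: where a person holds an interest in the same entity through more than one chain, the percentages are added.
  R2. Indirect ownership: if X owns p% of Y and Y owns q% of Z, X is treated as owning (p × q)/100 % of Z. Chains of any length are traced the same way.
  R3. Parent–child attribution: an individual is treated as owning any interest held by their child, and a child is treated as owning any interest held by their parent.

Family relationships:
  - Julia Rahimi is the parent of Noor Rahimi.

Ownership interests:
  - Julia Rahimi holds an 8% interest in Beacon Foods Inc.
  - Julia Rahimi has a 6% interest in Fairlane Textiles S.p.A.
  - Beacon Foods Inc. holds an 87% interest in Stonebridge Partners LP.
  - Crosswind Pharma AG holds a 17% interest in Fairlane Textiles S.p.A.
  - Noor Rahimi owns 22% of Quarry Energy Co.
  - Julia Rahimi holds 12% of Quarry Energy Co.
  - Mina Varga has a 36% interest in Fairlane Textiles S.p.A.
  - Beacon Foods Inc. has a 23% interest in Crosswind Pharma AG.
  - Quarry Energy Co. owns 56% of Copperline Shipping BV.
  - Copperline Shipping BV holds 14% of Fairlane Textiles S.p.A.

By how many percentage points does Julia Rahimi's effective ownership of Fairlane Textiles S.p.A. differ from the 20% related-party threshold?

By parent–child attribution (R3), Julia Rahimi is treated as also owning Noor Rahimi's interest in Quarry Energy Co, giving 12% + 22% = 34%.
Chain via Quarry Energy Co. → Copperline Shipping BV (R2): 34% × 56% × 14% = 2.6656% of Fairlane Textiles S.p.A.
Chain via Beacon Foods Inc. → Crosswind Pharma AG (R2): 8% × 23% × 17% = 0.3128% of Fairlane Textiles S.p.A.
Direct interest in Fairlane Textiles S.p.A: 6%.
Aggregating (R1): 2.6656% + 0.3128% + 6% = 8.9784%.
8.9784% falls short of the 20% threshold by 11.0216 percentage points.

11.0216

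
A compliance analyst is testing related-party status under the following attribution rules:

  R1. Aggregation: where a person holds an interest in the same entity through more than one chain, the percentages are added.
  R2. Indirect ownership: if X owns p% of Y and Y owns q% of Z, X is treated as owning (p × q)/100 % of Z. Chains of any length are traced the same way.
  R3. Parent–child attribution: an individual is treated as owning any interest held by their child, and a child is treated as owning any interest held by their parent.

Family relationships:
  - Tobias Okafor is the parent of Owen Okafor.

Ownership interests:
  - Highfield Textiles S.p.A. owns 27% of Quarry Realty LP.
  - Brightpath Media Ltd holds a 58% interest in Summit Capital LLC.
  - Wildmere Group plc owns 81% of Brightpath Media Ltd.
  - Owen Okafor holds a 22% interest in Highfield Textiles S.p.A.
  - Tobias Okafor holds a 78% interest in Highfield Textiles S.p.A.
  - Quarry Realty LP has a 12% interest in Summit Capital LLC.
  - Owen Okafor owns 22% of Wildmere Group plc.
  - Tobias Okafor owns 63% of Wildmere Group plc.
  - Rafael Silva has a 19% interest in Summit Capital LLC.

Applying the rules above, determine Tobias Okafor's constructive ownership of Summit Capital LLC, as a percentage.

43.173%

By parent–child attribution (R3), Tobias Okafor is treated as also owning Owen Okafor's interest in Wildmere Group plc, giving 63% + 22% = 85%.
By parent–child attribution (R3), Tobias Okafor is treated as also owning Owen Okafor's interest in Highfield Textiles S.p.A, giving 78% + 22% = 100%.
Chain via Wildmere Group plc → Brightpath Media Ltd (R2): 85% × 81% × 58% = 39.933% of Summit Capital LLC.
Chain via Highfield Textiles S.p.A. → Quarry Realty LP (R2): 100% × 27% × 12% = 3.24% of Summit Capital LLC.
Aggregating (R1): 39.933% + 3.24% = 43.173%.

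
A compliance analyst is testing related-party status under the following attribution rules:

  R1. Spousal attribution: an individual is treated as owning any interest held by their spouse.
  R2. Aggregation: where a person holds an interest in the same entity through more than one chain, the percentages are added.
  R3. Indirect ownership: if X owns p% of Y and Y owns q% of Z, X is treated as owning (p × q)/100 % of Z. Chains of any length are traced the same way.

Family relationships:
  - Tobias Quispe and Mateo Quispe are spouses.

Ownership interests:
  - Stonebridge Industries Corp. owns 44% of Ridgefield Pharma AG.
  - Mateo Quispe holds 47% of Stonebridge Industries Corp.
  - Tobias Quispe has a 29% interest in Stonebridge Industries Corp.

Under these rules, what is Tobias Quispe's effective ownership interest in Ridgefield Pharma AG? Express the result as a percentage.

33.44%

By spousal attribution (R1), Tobias Quispe is treated as also owning Mateo Quispe's interest in Stonebridge Industries Corp, giving 29% + 47% = 76%.
Chain via Stonebridge Industries Corp. (R3): 76% × 44% = 33.44% of Ridgefield Pharma AG.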